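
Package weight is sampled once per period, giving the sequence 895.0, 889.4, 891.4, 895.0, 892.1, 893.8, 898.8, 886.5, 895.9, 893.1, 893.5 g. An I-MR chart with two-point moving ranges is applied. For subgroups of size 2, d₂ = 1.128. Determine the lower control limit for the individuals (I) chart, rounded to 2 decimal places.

X̄ = (895.0 + 889.4 + 891.4 + 895.0 + 892.1 + 893.8 + 898.8 + 886.5 + 895.9 + 893.1 + 893.5) / 11 = 893.1364
Moving ranges: 5.6, 2.0, 3.6, 2.9, 1.7, 5.0, 12.3, 9.4, 2.8, 0.4; M̄R̄ = 45.7000 / 10 = 4.5700
LCL = X̄ − 3·M̄R̄/d₂ = 893.1364 − 3 × 4.5700 / 1.128 = 880.9821

880.98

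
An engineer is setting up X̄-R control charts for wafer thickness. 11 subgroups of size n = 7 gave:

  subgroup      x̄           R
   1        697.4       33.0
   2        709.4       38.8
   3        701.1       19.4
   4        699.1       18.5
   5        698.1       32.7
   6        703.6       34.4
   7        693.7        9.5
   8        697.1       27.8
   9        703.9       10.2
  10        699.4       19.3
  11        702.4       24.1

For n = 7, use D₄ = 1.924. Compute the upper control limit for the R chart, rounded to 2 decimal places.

R̄ = (33.0 + 38.8 + 19.4 + 18.5 + 32.7 + 34.4 + 9.5 + 27.8 + 10.2 + 19.3 + 24.1) / 11 = 267.7000 / 11 = 24.3364
UCL_R = D₄·R̄ = 1.924 × 24.3364 = 46.8232

46.82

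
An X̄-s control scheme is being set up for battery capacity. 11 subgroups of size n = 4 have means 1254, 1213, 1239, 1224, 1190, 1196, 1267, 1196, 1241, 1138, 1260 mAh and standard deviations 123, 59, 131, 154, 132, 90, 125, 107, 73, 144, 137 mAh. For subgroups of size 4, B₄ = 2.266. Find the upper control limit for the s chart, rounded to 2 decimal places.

262.65

s̄ = (123 + 59 + 131 + 154 + 132 + 90 + 125 + 107 + 73 + 144 + 137) / 11 = 115.9091
UCL_s = B₄·s̄ = 2.266 × 115.9091 = 262.6500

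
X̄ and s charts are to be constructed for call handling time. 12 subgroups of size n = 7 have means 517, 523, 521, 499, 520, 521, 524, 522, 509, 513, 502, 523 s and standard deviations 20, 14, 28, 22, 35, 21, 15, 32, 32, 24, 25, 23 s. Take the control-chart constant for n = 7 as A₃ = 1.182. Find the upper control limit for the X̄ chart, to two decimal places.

X̄̄ = (517 + 523 + 521 + 499 + 520 + 521 + 524 + 522 + 509 + 513 + 502 + 523) / 12 = 516.1667
s̄ = (20 + 14 + 28 + 22 + 35 + 21 + 15 + 32 + 32 + 24 + 25 + 23) / 12 = 24.2500
UCL = X̄̄ + A₃·s̄ = 516.1667 + 1.182 × 24.2500 = 544.8302

544.83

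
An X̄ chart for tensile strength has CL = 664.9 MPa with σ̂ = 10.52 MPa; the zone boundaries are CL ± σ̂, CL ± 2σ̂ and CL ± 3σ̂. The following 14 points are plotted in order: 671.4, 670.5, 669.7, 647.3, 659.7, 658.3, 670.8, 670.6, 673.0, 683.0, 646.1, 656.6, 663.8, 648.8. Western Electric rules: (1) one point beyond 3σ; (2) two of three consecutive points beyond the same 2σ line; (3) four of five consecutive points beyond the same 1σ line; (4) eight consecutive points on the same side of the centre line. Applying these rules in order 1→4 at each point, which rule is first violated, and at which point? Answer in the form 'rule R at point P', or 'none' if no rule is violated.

Zone of each point (C = within 1σ̂, B = 1σ̂–2σ̂, A = 2σ̂–3σ̂, * = beyond 3σ̂; sign = side of CL): 1:+C, 2:+C, 3:+C, 4:-B, 5:-C, 6:-C, 7:+C, 8:+C, 9:+C, 10:+B, 11:-B, 12:-C, 13:-C, 14:-B
No rule fires across all 14 points.

none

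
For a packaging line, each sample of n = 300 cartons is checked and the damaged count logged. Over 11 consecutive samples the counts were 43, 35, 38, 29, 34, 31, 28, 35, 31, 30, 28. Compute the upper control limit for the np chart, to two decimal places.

49.15

p̄ = Σdᵢ / (k·n) = 362 / (11 × 300) = 0.10970
UCL = np̄ + 3·√(np̄(1−p̄)) = 32.9091 + 3 × √(32.9091×0.89030) = 32.9091 + 3 × 5.4129 = 49.1477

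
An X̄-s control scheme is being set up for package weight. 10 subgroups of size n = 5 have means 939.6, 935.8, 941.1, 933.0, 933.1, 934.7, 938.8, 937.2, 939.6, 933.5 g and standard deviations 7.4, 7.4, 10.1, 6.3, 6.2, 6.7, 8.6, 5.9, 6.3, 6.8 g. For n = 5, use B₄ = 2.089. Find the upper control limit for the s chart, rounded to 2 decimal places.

s̄ = (7.4 + 7.4 + 10.1 + 6.3 + 6.2 + 6.7 + 8.6 + 5.9 + 6.3 + 6.8) / 10 = 7.1700
UCL_s = B₄·s̄ = 2.089 × 7.1700 = 14.9781

14.98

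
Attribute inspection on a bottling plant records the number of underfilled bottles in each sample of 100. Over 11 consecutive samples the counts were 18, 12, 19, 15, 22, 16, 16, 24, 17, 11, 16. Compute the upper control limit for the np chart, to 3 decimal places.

28.154

p̄ = Σdᵢ / (k·n) = 186 / (11 × 100) = 0.16909
UCL = np̄ + 3·√(np̄(1−p̄)) = 16.9091 + 3 × √(16.9091×0.83091) = 16.9091 + 3 × 3.7483 = 28.1541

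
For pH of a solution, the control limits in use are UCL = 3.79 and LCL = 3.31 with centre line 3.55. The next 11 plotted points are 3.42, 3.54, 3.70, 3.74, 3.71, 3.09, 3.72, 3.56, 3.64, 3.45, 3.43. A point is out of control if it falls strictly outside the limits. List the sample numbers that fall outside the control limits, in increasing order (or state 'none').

Compare each point to [3.31, 3.79]: sample 6 = 3.09 < LCL.

6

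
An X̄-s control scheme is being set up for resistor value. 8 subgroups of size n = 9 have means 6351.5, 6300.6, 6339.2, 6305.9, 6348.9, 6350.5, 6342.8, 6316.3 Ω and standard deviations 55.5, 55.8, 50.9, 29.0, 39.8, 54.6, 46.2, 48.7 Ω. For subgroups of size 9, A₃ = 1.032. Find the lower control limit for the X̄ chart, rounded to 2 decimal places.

X̄̄ = (6351.5 + 6300.6 + 6339.2 + 6305.9 + 6348.9 + 6350.5 + 6342.8 + 6316.3) / 8 = 6331.9625
s̄ = (55.5 + 55.8 + 50.9 + 29.0 + 39.8 + 54.6 + 46.2 + 48.7) / 8 = 47.5625
LCL = X̄̄ − A₃·s̄ = 6331.9625 − 1.032 × 47.5625 = 6282.8780

6282.88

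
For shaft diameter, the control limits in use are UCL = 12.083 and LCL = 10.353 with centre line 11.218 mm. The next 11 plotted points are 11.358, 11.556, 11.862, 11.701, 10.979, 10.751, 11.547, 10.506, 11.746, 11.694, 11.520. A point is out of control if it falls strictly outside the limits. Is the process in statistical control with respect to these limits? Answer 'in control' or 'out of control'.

All 11 points lie within [10.353, 12.083].

in control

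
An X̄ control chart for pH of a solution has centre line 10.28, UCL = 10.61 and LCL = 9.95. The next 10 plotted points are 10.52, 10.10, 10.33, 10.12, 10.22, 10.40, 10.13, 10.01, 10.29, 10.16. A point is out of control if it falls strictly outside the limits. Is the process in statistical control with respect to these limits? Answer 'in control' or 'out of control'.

All 10 points lie within [9.95, 10.61].

in control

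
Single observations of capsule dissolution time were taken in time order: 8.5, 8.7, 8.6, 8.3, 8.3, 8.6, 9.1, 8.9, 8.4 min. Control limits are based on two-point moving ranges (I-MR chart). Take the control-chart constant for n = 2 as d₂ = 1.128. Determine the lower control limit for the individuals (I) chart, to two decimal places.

7.90

X̄ = (8.5 + 8.7 + 8.6 + 8.3 + 8.3 + 8.6 + 9.1 + 8.9 + 8.4) / 9 = 8.6000
Moving ranges: 0.2, 0.1, 0.3, 0.0, 0.3, 0.5, 0.2, 0.5; M̄R̄ = 2.1000 / 8 = 0.2625
LCL = X̄ − 3·M̄R̄/d₂ = 8.6000 − 3 × 0.2625 / 1.128 = 7.9019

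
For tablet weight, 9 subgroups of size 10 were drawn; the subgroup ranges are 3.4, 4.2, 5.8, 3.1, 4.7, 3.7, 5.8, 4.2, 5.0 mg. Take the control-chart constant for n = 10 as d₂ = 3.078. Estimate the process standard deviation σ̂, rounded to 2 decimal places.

R̄ = (3.4 + 4.2 + 5.8 + 3.1 + 4.7 + 3.7 + 5.8 + 4.2 + 5.0) / 9 = 4.4333
σ̂ = R̄ / d₂ = 4.4333 / 3.078 = 1.4403

1.44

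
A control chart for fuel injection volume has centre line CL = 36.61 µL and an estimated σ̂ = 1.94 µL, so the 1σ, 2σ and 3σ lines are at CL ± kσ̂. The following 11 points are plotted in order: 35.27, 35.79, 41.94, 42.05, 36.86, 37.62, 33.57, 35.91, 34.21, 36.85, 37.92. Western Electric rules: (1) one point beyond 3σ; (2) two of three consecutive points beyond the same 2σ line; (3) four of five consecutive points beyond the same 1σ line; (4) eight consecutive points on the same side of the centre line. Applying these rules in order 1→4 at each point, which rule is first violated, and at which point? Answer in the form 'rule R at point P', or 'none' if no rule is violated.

rule 2 at point 4

Zone of each point (C = within 1σ̂, B = 1σ̂–2σ̂, A = 2σ̂–3σ̂, * = beyond 3σ̂; sign = side of CL): 1:-C, 2:-C, 3:+A, 4:+A, 5:+C, 6:+C, 7:-B, 8:-C, 9:-B, 10:+C, 11:+C
Rule 2 (two of three consecutive points beyond the same 2σ limit) is satisfied at point 4.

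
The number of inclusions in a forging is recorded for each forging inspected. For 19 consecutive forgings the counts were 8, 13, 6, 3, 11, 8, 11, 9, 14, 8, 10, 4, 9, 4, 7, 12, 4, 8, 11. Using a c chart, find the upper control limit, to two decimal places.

17.13

c̄ = (8 + 13 + 6 + 3 + 11 + 8 + 11 + 9 + 14 + 8 + 10 + 4 + 9 + 4 + 7 + 12 + 4 + 8 + 11) / 19 = 160 / 19 = 8.4211
UCL = c̄ + 3√c̄ = 8.4211 + 3 × √8.4211 = 8.4211 + 3 × 2.9019 = 17.1268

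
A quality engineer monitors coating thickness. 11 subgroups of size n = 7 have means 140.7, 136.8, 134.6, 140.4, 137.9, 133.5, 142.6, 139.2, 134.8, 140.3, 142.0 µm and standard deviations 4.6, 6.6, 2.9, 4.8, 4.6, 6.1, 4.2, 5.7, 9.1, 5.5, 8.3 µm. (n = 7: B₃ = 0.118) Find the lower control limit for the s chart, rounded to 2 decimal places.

s̄ = (4.6 + 6.6 + 2.9 + 4.8 + 4.6 + 6.1 + 4.2 + 5.7 + 9.1 + 5.5 + 8.3) / 11 = 5.6727
LCL_s = B₃·s̄ = 0.118 × 5.6727 = 0.6694

0.67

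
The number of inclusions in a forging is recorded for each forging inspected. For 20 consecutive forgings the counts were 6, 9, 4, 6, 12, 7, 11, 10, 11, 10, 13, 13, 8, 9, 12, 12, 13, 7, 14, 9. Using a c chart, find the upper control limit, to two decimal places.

19.19

c̄ = (6 + 9 + 4 + 6 + 12 + 7 + 11 + 10 + 11 + 10 + 13 + 13 + 8 + 9 + 12 + 12 + 13 + 7 + 14 + 9) / 20 = 196 / 20 = 9.8000
UCL = c̄ + 3√c̄ = 9.8000 + 3 × √9.8000 = 9.8000 + 3 × 3.1305 = 19.1915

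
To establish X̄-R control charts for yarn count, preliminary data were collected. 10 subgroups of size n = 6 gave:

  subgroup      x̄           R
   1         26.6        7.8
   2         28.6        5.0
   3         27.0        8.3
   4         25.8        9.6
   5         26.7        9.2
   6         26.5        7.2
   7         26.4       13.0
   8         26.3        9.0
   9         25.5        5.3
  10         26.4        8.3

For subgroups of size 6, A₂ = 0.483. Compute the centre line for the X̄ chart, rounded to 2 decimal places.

26.58

X̄̄ = (26.6 + 28.6 + 27.0 + 25.8 + 26.7 + 26.5 + 26.4 + 26.3 + 25.5 + 26.4) / 10 = 265.8000 / 10 = 26.5800
CL = X̄̄ = 26.5800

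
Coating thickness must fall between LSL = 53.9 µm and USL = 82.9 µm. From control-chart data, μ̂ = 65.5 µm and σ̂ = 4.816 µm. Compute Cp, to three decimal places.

1.004

Cp = (USL − LSL) / (6σ̂) = (82.9 − 53.9) / (6 × 4.816) = 29.0000 / 28.8960 = 1.0036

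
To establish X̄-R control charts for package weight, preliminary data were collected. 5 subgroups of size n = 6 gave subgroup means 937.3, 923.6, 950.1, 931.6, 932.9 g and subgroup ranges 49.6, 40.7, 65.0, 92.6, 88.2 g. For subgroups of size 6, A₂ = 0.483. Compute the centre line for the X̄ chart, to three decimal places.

935.100

X̄̄ = (937.3 + 923.6 + 950.1 + 931.6 + 932.9) / 5 = 4675.5000 / 5 = 935.1000
CL = X̄̄ = 935.1000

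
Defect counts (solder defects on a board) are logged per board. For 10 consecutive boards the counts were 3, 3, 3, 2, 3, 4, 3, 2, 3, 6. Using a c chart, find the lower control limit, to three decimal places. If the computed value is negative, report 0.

0.000

c̄ = (3 + 3 + 3 + 2 + 3 + 4 + 3 + 2 + 3 + 6) / 10 = 32 / 10 = 3.2000
LCL = c̄ − 3√c̄ = 3.2000 − 3 × 1.7889 = -2.1666 → 0 (cannot be negative)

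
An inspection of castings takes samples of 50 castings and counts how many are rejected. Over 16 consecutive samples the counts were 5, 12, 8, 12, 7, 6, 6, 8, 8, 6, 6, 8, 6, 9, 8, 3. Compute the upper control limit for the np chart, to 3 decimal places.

14.897

p̄ = Σdᵢ / (k·n) = 118 / (16 × 50) = 0.14750
UCL = np̄ + 3·√(np̄(1−p̄)) = 7.3750 + 3 × √(7.3750×0.85250) = 7.3750 + 3 × 2.5074 = 14.8973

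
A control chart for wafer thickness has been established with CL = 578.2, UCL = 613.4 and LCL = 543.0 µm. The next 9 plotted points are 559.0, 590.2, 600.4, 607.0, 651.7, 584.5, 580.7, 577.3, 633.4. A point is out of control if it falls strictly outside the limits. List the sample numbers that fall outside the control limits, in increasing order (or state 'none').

5, 9

Compare each point to [543.0, 613.4]: sample 5 = 651.7 > UCL; sample 9 = 633.4 > UCL.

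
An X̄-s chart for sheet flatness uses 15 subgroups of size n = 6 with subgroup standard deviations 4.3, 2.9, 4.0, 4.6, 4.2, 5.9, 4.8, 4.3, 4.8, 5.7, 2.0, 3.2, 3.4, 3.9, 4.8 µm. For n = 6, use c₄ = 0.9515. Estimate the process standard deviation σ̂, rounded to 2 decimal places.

4.40

s̄ = (4.3 + 2.9 + 4.0 + 4.6 + 4.2 + 5.9 + 4.8 + 4.3 + 4.8 + 5.7 + 2.0 + 3.2 + 3.4 + 3.9 + 4.8) / 15 = 4.1867
σ̂ = s̄ / c₄ = 4.1867 / 0.9515 = 4.4001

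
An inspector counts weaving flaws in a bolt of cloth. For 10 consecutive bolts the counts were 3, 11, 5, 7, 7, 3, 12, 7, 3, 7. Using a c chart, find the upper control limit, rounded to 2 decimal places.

c̄ = (3 + 11 + 5 + 7 + 7 + 3 + 12 + 7 + 3 + 7) / 10 = 65 / 10 = 6.5000
UCL = c̄ + 3√c̄ = 6.5000 + 3 × √6.5000 = 6.5000 + 3 × 2.5495 = 14.1485

14.15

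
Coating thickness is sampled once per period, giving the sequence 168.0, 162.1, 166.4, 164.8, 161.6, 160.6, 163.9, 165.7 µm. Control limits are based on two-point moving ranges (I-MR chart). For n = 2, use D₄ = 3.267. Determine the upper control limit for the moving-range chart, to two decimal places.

9.85

Moving ranges: 5.9, 4.3, 1.6, 3.2, 1.0, 3.3, 1.8; M̄R̄ = 21.1000 / 7 = 3.0143
UCL_MR = D₄·M̄R̄ = 3.267 × 3.0143 = 9.8477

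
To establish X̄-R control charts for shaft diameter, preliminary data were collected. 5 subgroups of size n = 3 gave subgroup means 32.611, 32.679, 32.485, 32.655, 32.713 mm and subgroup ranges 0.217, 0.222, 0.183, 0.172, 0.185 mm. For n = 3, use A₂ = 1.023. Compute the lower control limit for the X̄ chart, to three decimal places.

X̄̄ = (32.611 + 32.679 + 32.485 + 32.655 + 32.713) / 5 = 163.1430 / 5 = 32.6286
R̄ = (0.217 + 0.222 + 0.183 + 0.172 + 0.185) / 5 = 0.9790 / 5 = 0.1958
LCL = X̄̄ − A₂·R̄ = 32.6286 − 1.023 × 0.1958 = 32.4283

32.428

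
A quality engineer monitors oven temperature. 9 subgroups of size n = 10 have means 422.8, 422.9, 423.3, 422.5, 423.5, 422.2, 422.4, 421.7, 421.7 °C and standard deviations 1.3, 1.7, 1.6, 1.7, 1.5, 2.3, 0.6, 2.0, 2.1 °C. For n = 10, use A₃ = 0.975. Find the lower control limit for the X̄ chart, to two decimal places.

420.95

X̄̄ = (422.8 + 422.9 + 423.3 + 422.5 + 423.5 + 422.2 + 422.4 + 421.7 + 421.7) / 9 = 422.5556
s̄ = (1.3 + 1.7 + 1.6 + 1.7 + 1.5 + 2.3 + 0.6 + 2.0 + 2.1) / 9 = 1.6444
LCL = X̄̄ − A₃·s̄ = 422.5556 − 0.975 × 1.6444 = 420.9522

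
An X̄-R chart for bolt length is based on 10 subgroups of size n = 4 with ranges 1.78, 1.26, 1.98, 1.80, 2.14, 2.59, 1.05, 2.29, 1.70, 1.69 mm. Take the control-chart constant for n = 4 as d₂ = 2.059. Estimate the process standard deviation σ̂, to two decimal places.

R̄ = (1.78 + 1.26 + 1.98 + 1.80 + 2.14 + 2.59 + 1.05 + 2.29 + 1.70 + 1.69) / 10 = 1.8280
σ̂ = R̄ / d₂ = 1.8280 / 2.059 = 0.8878

0.89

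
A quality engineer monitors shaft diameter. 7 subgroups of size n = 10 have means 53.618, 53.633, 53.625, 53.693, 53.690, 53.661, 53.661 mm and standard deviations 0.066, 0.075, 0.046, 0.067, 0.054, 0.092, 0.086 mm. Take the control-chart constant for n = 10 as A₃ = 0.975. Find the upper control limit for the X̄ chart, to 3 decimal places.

X̄̄ = (53.618 + 53.633 + 53.625 + 53.693 + 53.690 + 53.661 + 53.661) / 7 = 53.6544
s̄ = (0.066 + 0.075 + 0.046 + 0.067 + 0.054 + 0.092 + 0.086) / 7 = 0.0694
UCL = X̄̄ + A₃·s̄ = 53.6544 + 0.975 × 0.0694 = 53.7221

53.722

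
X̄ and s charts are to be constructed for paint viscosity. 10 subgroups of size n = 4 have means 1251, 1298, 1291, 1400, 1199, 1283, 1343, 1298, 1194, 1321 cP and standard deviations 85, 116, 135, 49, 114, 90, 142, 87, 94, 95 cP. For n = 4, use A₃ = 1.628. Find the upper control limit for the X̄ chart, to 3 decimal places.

1451.740

X̄̄ = (1251 + 1298 + 1291 + 1400 + 1199 + 1283 + 1343 + 1298 + 1194 + 1321) / 10 = 1287.8000
s̄ = (85 + 116 + 135 + 49 + 114 + 90 + 142 + 87 + 94 + 95) / 10 = 100.7000
UCL = X̄̄ + A₃·s̄ = 1287.8000 + 1.628 × 100.7000 = 1451.7396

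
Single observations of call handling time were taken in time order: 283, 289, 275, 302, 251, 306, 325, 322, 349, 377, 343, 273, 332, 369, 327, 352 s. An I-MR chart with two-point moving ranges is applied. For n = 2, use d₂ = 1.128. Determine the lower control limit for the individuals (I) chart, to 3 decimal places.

229.067

X̄ = (283 + 289 + 275 + 302 + 251 + 306 + 325 + 322 + 349 + 377 + 343 + 273 + 332 + 369 + 327 + 352) / 16 = 317.1875
Moving ranges: 6, 14, 27, 51, 55, 19, 3, 27, 28, 34, 70, 59, 37, 42, 25; M̄R̄ = 497.0000 / 15 = 33.1333
LCL = X̄ − 3·M̄R̄/d₂ = 317.1875 − 3 × 33.1333 / 1.128 = 229.0669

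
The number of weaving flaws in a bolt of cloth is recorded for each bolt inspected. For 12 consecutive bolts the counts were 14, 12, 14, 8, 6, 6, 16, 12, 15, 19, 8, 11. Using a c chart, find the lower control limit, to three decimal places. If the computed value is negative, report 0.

c̄ = (14 + 12 + 14 + 8 + 6 + 6 + 16 + 12 + 15 + 19 + 8 + 11) / 12 = 141 / 12 = 11.7500
LCL = c̄ − 3√c̄ = 11.7500 − 3 × 3.4278 = 1.4665

1.467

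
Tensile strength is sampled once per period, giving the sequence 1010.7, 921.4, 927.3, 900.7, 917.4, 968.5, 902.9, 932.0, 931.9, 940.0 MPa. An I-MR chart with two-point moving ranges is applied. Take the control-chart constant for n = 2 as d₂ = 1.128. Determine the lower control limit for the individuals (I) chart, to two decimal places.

X̄ = (1010.7 + 921.4 + 927.3 + 900.7 + 917.4 + 968.5 + 902.9 + 932.0 + 931.9 + 940.0) / 10 = 935.2800
Moving ranges: 89.3, 5.9, 26.6, 16.7, 51.1, 65.6, 29.1, 0.1, 8.1; M̄R̄ = 292.5000 / 9 = 32.5000
LCL = X̄ − 3·M̄R̄/d₂ = 935.2800 − 3 × 32.5000 / 1.128 = 848.8438

848.84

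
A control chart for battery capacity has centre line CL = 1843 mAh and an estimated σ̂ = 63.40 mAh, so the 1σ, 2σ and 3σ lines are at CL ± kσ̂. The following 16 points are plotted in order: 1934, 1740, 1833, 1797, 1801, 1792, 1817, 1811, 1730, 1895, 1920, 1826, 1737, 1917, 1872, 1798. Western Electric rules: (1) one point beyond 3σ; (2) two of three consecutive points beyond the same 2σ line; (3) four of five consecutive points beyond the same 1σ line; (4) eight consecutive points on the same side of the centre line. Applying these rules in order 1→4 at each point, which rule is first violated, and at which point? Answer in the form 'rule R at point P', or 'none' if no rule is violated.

Zone of each point (C = within 1σ̂, B = 1σ̂–2σ̂, A = 2σ̂–3σ̂, * = beyond 3σ̂; sign = side of CL): 1:+B, 2:-B, 3:-C, 4:-C, 5:-C, 6:-C, 7:-C, 8:-C, 9:-B, 10:+C, 11:+B, 12:-C, 13:-B, 14:+B, 15:+C, 16:-C
Rule 4 (eight consecutive points on the same side of the centre line) is satisfied at point 9.

rule 4 at point 9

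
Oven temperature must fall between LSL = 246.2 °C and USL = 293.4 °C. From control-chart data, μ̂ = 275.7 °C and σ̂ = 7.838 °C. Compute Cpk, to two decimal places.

Cpu = (USL − μ̂) / (3σ̂) = (293.4 − 275.7) / (3 × 7.838) = 0.7527; Cpl = (μ̂ − LSL) / (3σ̂) = (275.7 − 246.2) / (3 × 7.838) = 1.2546; Cpk = min(Cpu, Cpl) = 0.7527

0.75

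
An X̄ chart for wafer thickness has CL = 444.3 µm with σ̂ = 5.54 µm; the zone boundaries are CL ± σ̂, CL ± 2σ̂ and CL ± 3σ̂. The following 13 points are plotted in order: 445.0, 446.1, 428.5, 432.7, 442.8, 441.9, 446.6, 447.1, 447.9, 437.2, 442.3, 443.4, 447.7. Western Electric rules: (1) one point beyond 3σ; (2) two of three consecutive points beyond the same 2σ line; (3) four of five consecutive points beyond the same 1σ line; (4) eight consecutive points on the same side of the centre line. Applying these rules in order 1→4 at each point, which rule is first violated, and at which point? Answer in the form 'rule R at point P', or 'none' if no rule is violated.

rule 2 at point 4

Zone of each point (C = within 1σ̂, B = 1σ̂–2σ̂, A = 2σ̂–3σ̂, * = beyond 3σ̂; sign = side of CL): 1:+C, 2:+C, 3:-A, 4:-A, 5:-C, 6:-C, 7:+C, 8:+C, 9:+C, 10:-B, 11:-C, 12:-C, 13:+C
Rule 2 (two of three consecutive points beyond the same 2σ limit) is satisfied at point 4.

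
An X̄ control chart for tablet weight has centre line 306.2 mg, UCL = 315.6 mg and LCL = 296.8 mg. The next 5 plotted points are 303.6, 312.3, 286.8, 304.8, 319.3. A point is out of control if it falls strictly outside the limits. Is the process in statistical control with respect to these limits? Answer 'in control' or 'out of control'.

Compare each point to [296.8, 315.6]: sample 3 = 286.8 < LCL; sample 5 = 319.3 > UCL.

out of control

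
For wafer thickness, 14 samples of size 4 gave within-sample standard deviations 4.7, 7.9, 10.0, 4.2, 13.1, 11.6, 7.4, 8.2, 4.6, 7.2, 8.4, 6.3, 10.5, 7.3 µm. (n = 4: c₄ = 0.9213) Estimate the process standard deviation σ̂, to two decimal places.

s̄ = (4.7 + 7.9 + 10.0 + 4.2 + 13.1 + 11.6 + 7.4 + 8.2 + 4.6 + 7.2 + 8.4 + 6.3 + 10.5 + 7.3) / 14 = 7.9571
σ̂ = s̄ / c₄ = 7.9571 / 0.9213 = 8.6369

8.64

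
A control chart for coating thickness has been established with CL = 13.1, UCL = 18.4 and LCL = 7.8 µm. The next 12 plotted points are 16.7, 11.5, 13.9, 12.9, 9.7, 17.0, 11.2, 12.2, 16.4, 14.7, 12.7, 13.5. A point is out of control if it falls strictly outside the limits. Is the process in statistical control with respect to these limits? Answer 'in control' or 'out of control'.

All 12 points lie within [7.8, 18.4].

in control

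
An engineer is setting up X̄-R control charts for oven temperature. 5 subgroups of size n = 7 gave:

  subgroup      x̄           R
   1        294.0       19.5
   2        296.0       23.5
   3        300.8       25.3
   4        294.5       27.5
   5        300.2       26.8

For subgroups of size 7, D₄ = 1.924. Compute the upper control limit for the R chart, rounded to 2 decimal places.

R̄ = (19.5 + 23.5 + 25.3 + 27.5 + 26.8) / 5 = 122.6000 / 5 = 24.5200
UCL_R = D₄·R̄ = 1.924 × 24.5200 = 47.1765

47.18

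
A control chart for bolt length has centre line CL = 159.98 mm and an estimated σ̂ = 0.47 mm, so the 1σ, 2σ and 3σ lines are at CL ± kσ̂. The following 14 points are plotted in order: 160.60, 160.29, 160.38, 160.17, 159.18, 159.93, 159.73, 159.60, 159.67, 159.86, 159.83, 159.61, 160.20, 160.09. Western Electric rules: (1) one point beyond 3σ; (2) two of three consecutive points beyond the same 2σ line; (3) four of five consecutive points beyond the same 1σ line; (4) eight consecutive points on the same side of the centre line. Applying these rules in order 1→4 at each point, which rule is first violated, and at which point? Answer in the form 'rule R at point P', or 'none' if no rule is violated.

rule 4 at point 12

Zone of each point (C = within 1σ̂, B = 1σ̂–2σ̂, A = 2σ̂–3σ̂, * = beyond 3σ̂; sign = side of CL): 1:+B, 2:+C, 3:+C, 4:+C, 5:-B, 6:-C, 7:-C, 8:-C, 9:-C, 10:-C, 11:-C, 12:-C, 13:+C, 14:+C
Rule 4 (eight consecutive points on the same side of the centre line) is satisfied at point 12.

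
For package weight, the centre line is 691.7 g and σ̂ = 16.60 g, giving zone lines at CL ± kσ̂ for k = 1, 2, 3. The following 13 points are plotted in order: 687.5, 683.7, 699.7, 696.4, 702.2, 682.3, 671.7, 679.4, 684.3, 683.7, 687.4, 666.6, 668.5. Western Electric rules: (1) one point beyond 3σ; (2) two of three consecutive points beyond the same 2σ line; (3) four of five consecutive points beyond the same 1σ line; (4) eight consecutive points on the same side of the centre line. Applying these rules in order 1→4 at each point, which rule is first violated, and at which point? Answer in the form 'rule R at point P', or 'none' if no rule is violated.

rule 4 at point 13

Zone of each point (C = within 1σ̂, B = 1σ̂–2σ̂, A = 2σ̂–3σ̂, * = beyond 3σ̂; sign = side of CL): 1:-C, 2:-C, 3:+C, 4:+C, 5:+C, 6:-C, 7:-B, 8:-C, 9:-C, 10:-C, 11:-C, 12:-B, 13:-B
Rule 4 (eight consecutive points on the same side of the centre line) is satisfied at point 13.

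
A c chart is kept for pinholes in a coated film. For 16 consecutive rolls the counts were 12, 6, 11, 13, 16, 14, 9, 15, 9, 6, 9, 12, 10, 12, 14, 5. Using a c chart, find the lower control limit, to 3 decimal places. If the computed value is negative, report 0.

0.948

c̄ = (12 + 6 + 11 + 13 + 16 + 14 + 9 + 15 + 9 + 6 + 9 + 12 + 10 + 12 + 14 + 5) / 16 = 173 / 16 = 10.8125
LCL = c̄ − 3√c̄ = 10.8125 − 3 × 3.2882 = 0.9478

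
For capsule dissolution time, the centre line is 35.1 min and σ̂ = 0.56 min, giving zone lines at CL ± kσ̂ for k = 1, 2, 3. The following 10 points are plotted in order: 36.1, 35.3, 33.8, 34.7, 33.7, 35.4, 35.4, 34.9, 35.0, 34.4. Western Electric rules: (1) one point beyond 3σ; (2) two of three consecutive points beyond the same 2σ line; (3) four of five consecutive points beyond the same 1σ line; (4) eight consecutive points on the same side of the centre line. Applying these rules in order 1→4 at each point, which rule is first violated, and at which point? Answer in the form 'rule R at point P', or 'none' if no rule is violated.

rule 2 at point 5

Zone of each point (C = within 1σ̂, B = 1σ̂–2σ̂, A = 2σ̂–3σ̂, * = beyond 3σ̂; sign = side of CL): 1:+B, 2:+C, 3:-A, 4:-C, 5:-A, 6:+C, 7:+C, 8:-C, 9:-C, 10:-B
Rule 2 (two of three consecutive points beyond the same 2σ limit) is satisfied at point 5.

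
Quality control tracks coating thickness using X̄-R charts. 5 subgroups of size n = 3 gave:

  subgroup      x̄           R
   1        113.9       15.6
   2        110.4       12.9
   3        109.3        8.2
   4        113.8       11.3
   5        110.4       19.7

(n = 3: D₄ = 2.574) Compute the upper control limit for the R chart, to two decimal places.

R̄ = (15.6 + 12.9 + 8.2 + 11.3 + 19.7) / 5 = 67.7000 / 5 = 13.5400
UCL_R = D₄·R̄ = 2.574 × 13.5400 = 34.8520

34.85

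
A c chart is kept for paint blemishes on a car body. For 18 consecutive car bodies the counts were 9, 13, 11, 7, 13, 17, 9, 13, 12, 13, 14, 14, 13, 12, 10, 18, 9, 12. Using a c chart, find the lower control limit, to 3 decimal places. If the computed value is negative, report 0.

1.702

c̄ = (9 + 13 + 11 + 7 + 13 + 17 + 9 + 13 + 12 + 13 + 14 + 14 + 13 + 12 + 10 + 18 + 9 + 12) / 18 = 219 / 18 = 12.1667
LCL = c̄ − 3√c̄ = 12.1667 − 3 × 3.4881 = 1.7024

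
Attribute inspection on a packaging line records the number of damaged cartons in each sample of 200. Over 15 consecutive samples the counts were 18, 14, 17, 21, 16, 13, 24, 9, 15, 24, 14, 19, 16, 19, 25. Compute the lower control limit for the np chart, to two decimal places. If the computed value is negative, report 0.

p̄ = Σdᵢ / (k·n) = 264 / (15 × 200) = 0.08800
LCL = np̄ − 3·√(np̄(1−p̄)) = 17.6000 − 3 × 4.0064 = 5.5808

5.58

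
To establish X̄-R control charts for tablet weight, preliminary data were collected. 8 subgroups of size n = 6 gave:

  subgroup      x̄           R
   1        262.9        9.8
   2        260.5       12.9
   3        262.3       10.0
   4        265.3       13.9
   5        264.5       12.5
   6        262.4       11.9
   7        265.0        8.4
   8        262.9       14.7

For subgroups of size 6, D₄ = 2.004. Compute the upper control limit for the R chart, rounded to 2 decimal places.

23.57

R̄ = (9.8 + 12.9 + 10.0 + 13.9 + 12.5 + 11.9 + 8.4 + 14.7) / 8 = 94.1000 / 8 = 11.7625
UCL_R = D₄·R̄ = 2.004 × 11.7625 = 23.5720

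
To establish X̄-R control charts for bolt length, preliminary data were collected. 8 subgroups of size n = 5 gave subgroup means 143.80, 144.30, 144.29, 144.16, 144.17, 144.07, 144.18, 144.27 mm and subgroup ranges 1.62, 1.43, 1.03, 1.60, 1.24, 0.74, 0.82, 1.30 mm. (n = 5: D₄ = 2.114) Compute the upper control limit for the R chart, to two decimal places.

2.58

R̄ = (1.62 + 1.43 + 1.03 + 1.60 + 1.24 + 0.74 + 0.82 + 1.30) / 8 = 9.7800 / 8 = 1.2225
UCL_R = D₄·R̄ = 2.114 × 1.2225 = 2.5844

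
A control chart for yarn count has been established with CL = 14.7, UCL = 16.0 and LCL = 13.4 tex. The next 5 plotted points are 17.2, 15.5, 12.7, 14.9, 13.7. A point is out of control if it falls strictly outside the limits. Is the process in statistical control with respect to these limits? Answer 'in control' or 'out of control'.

Compare each point to [13.4, 16.0]: sample 1 = 17.2 > UCL; sample 3 = 12.7 < LCL.

out of control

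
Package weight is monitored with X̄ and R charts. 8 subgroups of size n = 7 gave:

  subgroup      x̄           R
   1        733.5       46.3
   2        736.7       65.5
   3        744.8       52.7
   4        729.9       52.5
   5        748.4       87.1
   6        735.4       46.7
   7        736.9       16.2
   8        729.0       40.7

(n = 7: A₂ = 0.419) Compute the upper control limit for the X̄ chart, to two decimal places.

758.18

X̄̄ = (733.5 + 736.7 + 744.8 + 729.9 + 748.4 + 735.4 + 736.9 + 729.0) / 8 = 5894.6000 / 8 = 736.8250
R̄ = (46.3 + 65.5 + 52.7 + 52.5 + 87.1 + 46.7 + 16.2 + 40.7) / 8 = 407.7000 / 8 = 50.9625
UCL = X̄̄ + A₂·R̄ = 736.8250 + 0.419 × 50.9625 = 758.1783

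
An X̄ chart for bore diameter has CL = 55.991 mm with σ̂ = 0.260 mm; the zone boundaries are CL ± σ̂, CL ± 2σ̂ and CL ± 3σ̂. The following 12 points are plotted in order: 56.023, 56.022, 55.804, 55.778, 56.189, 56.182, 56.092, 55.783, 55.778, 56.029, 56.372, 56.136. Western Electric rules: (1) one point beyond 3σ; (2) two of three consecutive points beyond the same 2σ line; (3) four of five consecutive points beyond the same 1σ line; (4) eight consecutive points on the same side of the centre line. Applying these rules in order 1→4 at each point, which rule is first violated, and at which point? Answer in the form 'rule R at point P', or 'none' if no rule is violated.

Zone of each point (C = within 1σ̂, B = 1σ̂–2σ̂, A = 2σ̂–3σ̂, * = beyond 3σ̂; sign = side of CL): 1:+C, 2:+C, 3:-C, 4:-C, 5:+C, 6:+C, 7:+C, 8:-C, 9:-C, 10:+C, 11:+B, 12:+C
No rule fires across all 12 points.

none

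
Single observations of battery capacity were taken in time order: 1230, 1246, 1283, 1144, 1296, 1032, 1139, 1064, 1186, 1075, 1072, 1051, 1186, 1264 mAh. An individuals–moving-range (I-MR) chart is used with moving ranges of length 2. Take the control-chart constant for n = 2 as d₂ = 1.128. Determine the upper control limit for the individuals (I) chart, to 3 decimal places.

1419.774

X̄ = (1230 + 1246 + 1283 + 1144 + 1296 + 1032 + 1139 + 1064 + 1186 + 1075 + 1072 + 1051 + 1186 + 1264) / 14 = 1162.0000
Moving ranges: 16, 37, 139, 152, 264, 107, 75, 122, 111, 3, 21, 135, 78; M̄R̄ = 1260.0000 / 13 = 96.9231
UCL = X̄ + 3·M̄R̄/d₂ = 1162.0000 + 3 × 96.9231 / 1.128 = 1419.7741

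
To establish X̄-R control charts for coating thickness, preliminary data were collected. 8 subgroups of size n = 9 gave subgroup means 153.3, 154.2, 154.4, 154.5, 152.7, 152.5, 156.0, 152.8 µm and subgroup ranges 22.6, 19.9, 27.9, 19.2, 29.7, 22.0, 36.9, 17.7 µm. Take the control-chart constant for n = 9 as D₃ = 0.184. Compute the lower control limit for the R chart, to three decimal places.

R̄ = (22.6 + 19.9 + 27.9 + 19.2 + 29.7 + 22.0 + 36.9 + 17.7) / 8 = 195.9000 / 8 = 24.4875
LCL_R = D₃·R̄ = 0.184 × 24.4875 = 4.5057

4.506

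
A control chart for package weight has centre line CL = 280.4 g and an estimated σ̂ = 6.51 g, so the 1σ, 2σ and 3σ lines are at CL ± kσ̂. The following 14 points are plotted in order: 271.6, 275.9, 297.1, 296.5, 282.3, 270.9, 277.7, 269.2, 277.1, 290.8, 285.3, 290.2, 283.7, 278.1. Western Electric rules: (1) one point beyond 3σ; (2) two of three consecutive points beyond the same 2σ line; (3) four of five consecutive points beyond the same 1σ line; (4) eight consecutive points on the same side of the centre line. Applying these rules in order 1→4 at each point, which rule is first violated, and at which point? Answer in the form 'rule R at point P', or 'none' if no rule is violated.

Zone of each point (C = within 1σ̂, B = 1σ̂–2σ̂, A = 2σ̂–3σ̂, * = beyond 3σ̂; sign = side of CL): 1:-B, 2:-C, 3:+A, 4:+A, 5:+C, 6:-B, 7:-C, 8:-B, 9:-C, 10:+B, 11:+C, 12:+B, 13:+C, 14:-C
Rule 2 (two of three consecutive points beyond the same 2σ limit) is satisfied at point 4.

rule 2 at point 4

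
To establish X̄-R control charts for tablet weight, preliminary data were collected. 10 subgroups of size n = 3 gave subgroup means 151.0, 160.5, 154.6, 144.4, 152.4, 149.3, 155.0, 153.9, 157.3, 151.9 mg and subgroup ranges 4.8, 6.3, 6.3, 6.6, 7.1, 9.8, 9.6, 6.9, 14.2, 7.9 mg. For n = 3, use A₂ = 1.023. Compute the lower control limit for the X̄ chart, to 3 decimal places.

144.897

X̄̄ = (151.0 + 160.5 + 154.6 + 144.4 + 152.4 + 149.3 + 155.0 + 153.9 + 157.3 + 151.9) / 10 = 1530.3000 / 10 = 153.0300
R̄ = (4.8 + 6.3 + 6.3 + 6.6 + 7.1 + 9.8 + 9.6 + 6.9 + 14.2 + 7.9) / 10 = 79.5000 / 10 = 7.9500
LCL = X̄̄ − A₂·R̄ = 153.0300 − 1.023 × 7.9500 = 144.8972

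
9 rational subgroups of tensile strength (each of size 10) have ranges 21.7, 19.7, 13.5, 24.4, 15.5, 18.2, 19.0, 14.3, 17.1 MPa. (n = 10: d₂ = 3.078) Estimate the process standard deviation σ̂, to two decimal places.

R̄ = (21.7 + 19.7 + 13.5 + 24.4 + 15.5 + 18.2 + 19.0 + 14.3 + 17.1) / 9 = 18.1556
σ̂ = R̄ / d₂ = 18.1556 / 3.078 = 5.8985

5.90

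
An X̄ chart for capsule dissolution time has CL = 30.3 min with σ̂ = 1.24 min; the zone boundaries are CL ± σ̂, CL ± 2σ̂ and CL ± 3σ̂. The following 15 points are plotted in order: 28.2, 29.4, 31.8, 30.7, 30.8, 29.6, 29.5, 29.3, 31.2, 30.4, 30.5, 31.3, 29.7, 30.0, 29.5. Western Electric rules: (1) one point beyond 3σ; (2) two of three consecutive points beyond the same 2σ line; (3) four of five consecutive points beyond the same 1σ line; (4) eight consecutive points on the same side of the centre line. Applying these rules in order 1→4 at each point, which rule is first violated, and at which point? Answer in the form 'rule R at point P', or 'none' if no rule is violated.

Zone of each point (C = within 1σ̂, B = 1σ̂–2σ̂, A = 2σ̂–3σ̂, * = beyond 3σ̂; sign = side of CL): 1:-B, 2:-C, 3:+B, 4:+C, 5:+C, 6:-C, 7:-C, 8:-C, 9:+C, 10:+C, 11:+C, 12:+C, 13:-C, 14:-C, 15:-C
No rule fires across all 15 points.

none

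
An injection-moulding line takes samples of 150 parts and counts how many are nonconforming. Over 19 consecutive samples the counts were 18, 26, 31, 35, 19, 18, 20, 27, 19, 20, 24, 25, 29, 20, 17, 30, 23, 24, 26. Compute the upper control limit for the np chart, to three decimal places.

p̄ = Σdᵢ / (k·n) = 451 / (19 × 150) = 0.15825
UCL = np̄ + 3·√(np̄(1−p̄)) = 23.7368 + 3 × √(23.7368×0.84175) = 23.7368 + 3 × 4.4700 = 37.1467

37.147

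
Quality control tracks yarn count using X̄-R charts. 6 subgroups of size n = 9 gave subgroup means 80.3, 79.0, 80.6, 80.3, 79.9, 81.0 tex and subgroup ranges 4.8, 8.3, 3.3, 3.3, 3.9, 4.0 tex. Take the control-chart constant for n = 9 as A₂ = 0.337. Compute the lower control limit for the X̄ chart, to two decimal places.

X̄̄ = (80.3 + 79.0 + 80.6 + 80.3 + 79.9 + 81.0) / 6 = 481.1000 / 6 = 80.1833
R̄ = (4.8 + 8.3 + 3.3 + 3.3 + 3.9 + 4.0) / 6 = 27.6000 / 6 = 4.6000
LCL = X̄̄ − A₂·R̄ = 80.1833 − 0.337 × 4.6000 = 78.6331

78.63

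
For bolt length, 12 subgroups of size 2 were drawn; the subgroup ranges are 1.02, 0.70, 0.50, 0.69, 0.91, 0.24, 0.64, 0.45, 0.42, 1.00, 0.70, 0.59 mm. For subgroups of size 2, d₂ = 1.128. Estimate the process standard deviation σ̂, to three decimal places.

R̄ = (1.02 + 0.70 + 0.50 + 0.69 + 0.91 + 0.24 + 0.64 + 0.45 + 0.42 + 1.00 + 0.70 + 0.59) / 12 = 0.6550
σ̂ = R̄ / d₂ = 0.6550 / 1.128 = 0.5807

0.581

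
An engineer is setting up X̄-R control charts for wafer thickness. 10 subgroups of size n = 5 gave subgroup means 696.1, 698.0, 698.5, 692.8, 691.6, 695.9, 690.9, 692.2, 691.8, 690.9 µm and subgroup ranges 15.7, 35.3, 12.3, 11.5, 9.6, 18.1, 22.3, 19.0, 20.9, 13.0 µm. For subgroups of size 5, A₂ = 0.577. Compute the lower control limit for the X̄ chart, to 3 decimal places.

X̄̄ = (696.1 + 698.0 + 698.5 + 692.8 + 691.6 + 695.9 + 690.9 + 692.2 + 691.8 + 690.9) / 10 = 6938.7000 / 10 = 693.8700
R̄ = (15.7 + 35.3 + 12.3 + 11.5 + 9.6 + 18.1 + 22.3 + 19.0 + 20.9 + 13.0) / 10 = 177.7000 / 10 = 17.7700
LCL = X̄̄ − A₂·R̄ = 693.8700 − 0.577 × 17.7700 = 683.6167

683.617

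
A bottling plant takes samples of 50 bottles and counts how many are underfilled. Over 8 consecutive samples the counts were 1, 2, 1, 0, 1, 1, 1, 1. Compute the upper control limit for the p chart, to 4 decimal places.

0.0794

p̄ = Σdᵢ / (k·n) = 8 / (8 × 50) = 0.02000
UCL = p̄ + 3·√(p̄(1−p̄)/n) = 0.02000 + 3 × √(0.02000×0.98000/50) = 0.02000 + 3 × 0.01980 = 0.07940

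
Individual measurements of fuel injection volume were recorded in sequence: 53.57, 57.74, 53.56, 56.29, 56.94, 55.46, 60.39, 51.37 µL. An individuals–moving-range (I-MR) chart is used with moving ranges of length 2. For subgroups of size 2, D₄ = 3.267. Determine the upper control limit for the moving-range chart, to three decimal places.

12.676

Moving ranges: 4.17, 4.18, 2.73, 0.65, 1.48, 4.93, 9.02; M̄R̄ = 27.1600 / 7 = 3.8800
UCL_MR = D₄·M̄R̄ = 3.267 × 3.8800 = 12.6760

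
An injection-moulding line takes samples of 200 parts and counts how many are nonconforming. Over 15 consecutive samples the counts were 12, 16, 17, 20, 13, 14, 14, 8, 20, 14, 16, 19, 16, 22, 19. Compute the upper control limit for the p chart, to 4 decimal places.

p̄ = Σdᵢ / (k·n) = 240 / (15 × 200) = 0.08000
UCL = p̄ + 3·√(p̄(1−p̄)/n) = 0.08000 + 3 × √(0.08000×0.92000/200) = 0.08000 + 3 × 0.01918 = 0.13755

0.1375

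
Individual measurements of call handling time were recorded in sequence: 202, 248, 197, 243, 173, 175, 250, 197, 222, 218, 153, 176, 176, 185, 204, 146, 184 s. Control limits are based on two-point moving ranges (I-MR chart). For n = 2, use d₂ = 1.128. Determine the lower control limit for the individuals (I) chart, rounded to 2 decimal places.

99.93

X̄ = (202 + 248 + 197 + 243 + 173 + 175 + 250 + 197 + 222 + 218 + 153 + 176 + 176 + 185 + 204 + 146 + 184) / 17 = 197.0000
Moving ranges: 46, 51, 46, 70, 2, 75, 53, 25, 4, 65, 23, 0, 9, 19, 58, 38; M̄R̄ = 584.0000 / 16 = 36.5000
LCL = X̄ − 3·M̄R̄/d₂ = 197.0000 − 3 × 36.5000 / 1.128 = 99.9255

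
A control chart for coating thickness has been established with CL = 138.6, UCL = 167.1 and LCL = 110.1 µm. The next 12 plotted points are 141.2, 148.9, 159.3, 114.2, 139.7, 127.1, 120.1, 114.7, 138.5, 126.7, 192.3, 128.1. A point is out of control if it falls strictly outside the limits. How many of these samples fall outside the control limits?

Compare each point to [110.1, 167.1]: sample 11 = 192.3 > UCL.

1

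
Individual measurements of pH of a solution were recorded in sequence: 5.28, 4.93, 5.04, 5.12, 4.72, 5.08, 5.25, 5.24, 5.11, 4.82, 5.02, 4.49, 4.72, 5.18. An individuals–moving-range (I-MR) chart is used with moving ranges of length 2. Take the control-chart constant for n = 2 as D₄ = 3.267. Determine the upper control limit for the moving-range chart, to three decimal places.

Moving ranges: 0.35, 0.11, 0.08, 0.40, 0.36, 0.17, 0.01, 0.13, 0.29, 0.20, 0.53, 0.23, 0.46; M̄R̄ = 3.3200 / 13 = 0.2554
UCL_MR = D₄·M̄R̄ = 3.267 × 0.2554 = 0.8343

0.834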